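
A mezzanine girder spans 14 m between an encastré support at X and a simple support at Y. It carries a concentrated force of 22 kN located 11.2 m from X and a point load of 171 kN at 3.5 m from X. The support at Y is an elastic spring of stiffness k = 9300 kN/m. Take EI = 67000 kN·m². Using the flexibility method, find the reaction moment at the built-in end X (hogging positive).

M_X = 425.6 kN·m

Release the roller at Y. Primary structure: cantilever fixed at X.
Deflection at Y on the released cantilever, summing each load's contribution:
  point load 22 at a = 11.2: Pa²(3L − a)/(6EI) = 14166/EI
  point load 171 at a = 3.5: Pa²(3L − a)/(6EI) = 13441/EI
  δ_0 = 27608/EI
Tip deflection under a unit load at Y: L³/(3EI) = 914.7/EI.
With EI = 67000 kN·m²: δ_0 = 0.41205 m and δ_{YY} = 0.013652 m/kN.
Compatibility — the spring shortens by R_Y/k under the reaction it provides: δ_0 − R_Y·δ_{YY} = R_Y/k. With 1/k = 0.000108 m/kN, R_Y = δ_0 / (δ_{YY} + 1/k) = 0.41205 / (0.013652 + 0.000108) = 29.95 kN.
Moment equilibrium about X: M_X = Σ(load moments about X) − R_Y·L = 844.9 − 29.95×14 = 425.6 kN·m.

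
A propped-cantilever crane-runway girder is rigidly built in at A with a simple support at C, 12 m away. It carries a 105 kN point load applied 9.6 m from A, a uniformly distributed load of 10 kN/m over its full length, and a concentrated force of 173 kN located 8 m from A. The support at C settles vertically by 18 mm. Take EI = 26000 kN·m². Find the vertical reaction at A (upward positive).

R_A = 190.2 kN

Remove the prop at C; the released (primary) structure is a cantilever built in at A.
Downward deflection at the released point C due to the loads:
  point load 105 at a = 9.6: Pa²(3L − a)/(6EI) = 42578/EI
  UDL 10: wL⁴/(8EI) = 25920/EI
  point load 173 at a = 8: Pa²(3L − a)/(6EI) = 51669/EI
  δ_0 = 120167/EI
Flexibility coefficient — unit upward force at C: δ_{CC} = L³/(3EI) = 576/EI.
With EI = 26000 kN·m²: δ_0 = 4.6218 m and δ_{CC} = 0.022154 m/kN.
Compatibility — the beam at C must follow the support down by 0.018 m: δ_0 − R_C·δ_{CC} = 0.018, so R_C = (4.6218 − 0.018)/0.022154 = 207.8 kN.
Vertical equilibrium: R_A = ΣP − R_C = 398 − 207.8 = 190.2 kN.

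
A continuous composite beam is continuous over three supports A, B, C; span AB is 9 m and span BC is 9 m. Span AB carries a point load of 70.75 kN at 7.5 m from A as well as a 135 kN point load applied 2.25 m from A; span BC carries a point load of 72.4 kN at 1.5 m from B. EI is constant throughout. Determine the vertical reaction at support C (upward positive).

R_C = -4.956 kN

Insert a hinge at B; M_B is the redundant, and each span becomes simply supported.
End slopes at the hinge B, treating each span as simply supported:
  span AB: point load 70.75 at a = 7.5: Pab(L + a)/(6LEI) = 243.2/EI
  span AB: point load 135 at a = 2.25: Pab(L + a)/(6LEI) = 427.1/EI
  span BC: point load 72.4 at a = 1.5: Pab(L + b)/(6LEI) = 248.9/EI
  relative rotation θ_0 = (670.4 + 248.9)/EI = 919.2/EI
A unit hogging moment at B produces rotation L₁/(3EI) + L₂/(3EI) = 6/EI.
Compatibility: M_B·(L₁+L₂)/(3EI) = θ_0, giving M_B = 153.2 kN·m (hogging).
Span BC, ΣM about C: R_B^{BC}·9 = 543 + 153.2, so R_B^{BC} = 77.36 kN and R_C = 72.4 − 77.36 = -4.956 kN.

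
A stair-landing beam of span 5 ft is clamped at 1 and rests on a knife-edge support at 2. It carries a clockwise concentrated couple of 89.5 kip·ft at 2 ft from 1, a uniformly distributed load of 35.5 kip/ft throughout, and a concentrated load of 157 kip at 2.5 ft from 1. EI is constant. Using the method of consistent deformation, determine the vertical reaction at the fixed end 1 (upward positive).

Take the reaction at 2 as the redundant and release it; the primary structure is a cantilever fixed at 1.
Downward deflection at the released point 2 due to the loads:
  clockwise couple 89.5 at a = 2: M₀a(2L − a)/(2EI) = 716/EI
  UDL 35.5: wL⁴/(8EI) = 2773/EI
  point load 157 at a = 2.5: Pa²(3L − a)/(6EI) = 2044/EI
  δ_0 = 5534/EI
Flexibility coefficient — unit upward force at 2: δ_{22} = L³/(3EI) = 41.67/EI.
Compatibility at 2: δ_0 − R_2·δ_{22} = 0, so R_2 = 5534/41.67 = 132.8 kip.
Vertical equilibrium: R_1 = ΣP − R_2 = 334.5 − 132.8 = 201.7 kip.

R_1 = 201.7 kip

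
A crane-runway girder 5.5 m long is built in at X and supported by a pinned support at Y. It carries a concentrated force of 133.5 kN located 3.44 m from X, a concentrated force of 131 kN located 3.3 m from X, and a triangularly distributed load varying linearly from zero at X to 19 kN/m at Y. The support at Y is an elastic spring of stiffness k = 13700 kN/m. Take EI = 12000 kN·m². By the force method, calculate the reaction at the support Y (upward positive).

R_Y = 145 kN

Release the roller at Y. Primary structure: cantilever fixed at X.
Free-end deflection of the primary structure under the applied loading (downward +):
  point load 133.5 at a = 3.44: Pa²(3L − a)/(6EI) = 3439/EI
  point load 131 at a = 3.3: Pa²(3L − a)/(6EI) = 3138/EI
  triangular load, peak 19 at the free end: 11w₀L⁴/(120EI) = 1594/EI
  δ_0 = 8171/EI
Tip deflection under a unit load at Y: L³/(3EI) = 55.46/EI.
With EI = 12000 kN·m²: δ_0 = 0.68091 m and δ_{YY} = 0.004622 m/kN.
Compatibility — the spring shortens by R_Y/k under the reaction it provides: δ_0 − R_Y·δ_{YY} = R_Y/k. With 1/k = 0.000073 m/kN, R_Y = δ_0 / (δ_{YY} + 1/k) = 0.68091 / (0.004622 + 0.000073) = 145 kN.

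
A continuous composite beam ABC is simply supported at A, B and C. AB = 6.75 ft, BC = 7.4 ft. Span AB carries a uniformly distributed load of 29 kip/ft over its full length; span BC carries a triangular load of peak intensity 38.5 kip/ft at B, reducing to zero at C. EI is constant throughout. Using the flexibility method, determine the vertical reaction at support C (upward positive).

R_C = 26.9 kip

Release continuity at B by inserting a hinge; the redundant is the internal moment M_B. The primary structure is two simply-supported spans AB and BC.
End slopes at the hinge B, treating each span as simply supported:
  span AB: UDL 29: wL³/(24EI) = 371.6/EI
  span BC: triangular load, peak 38.5: w₀L³/(45EI) = 346.7/EI
  relative rotation θ_0 = (371.6 + 346.7)/EI = 718.3/EI
A unit hogging moment at B produces rotation L₁/(3EI) + L₂/(3EI) = 4.717/EI.
Compatibility: M_B·(L₁+L₂)/(3EI) = θ_0, giving M_B = 152.3 kip·ft (hogging).
Span BC, ΣM about C: R_B^{BC}·7.4 = 702.8 + 152.3, so R_B^{BC} = 115.5 kip and R_C = 142.4 − 115.5 = 26.9 kip.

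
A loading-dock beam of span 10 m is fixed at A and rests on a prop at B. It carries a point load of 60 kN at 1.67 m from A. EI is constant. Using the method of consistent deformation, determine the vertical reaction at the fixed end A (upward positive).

R_A = 57.63 kN

Remove the prop at B; the released (primary) structure is a cantilever built in at A.
Downward deflection at the released point B due to the loads:
  point load 60 at a = 1.67: Pa²(3L − a)/(6EI) = 790.1/EI
Tip deflection under a unit load at B: L³/(3EI) = 333.3/EI.
Compatibility at B: δ_0 − R_B·δ_{BB} = 0, so R_B = 790.1/333.3 = 2.37 kN.
Vertical equilibrium: R_A = ΣP − R_B = 60 − 2.37 = 57.63 kN.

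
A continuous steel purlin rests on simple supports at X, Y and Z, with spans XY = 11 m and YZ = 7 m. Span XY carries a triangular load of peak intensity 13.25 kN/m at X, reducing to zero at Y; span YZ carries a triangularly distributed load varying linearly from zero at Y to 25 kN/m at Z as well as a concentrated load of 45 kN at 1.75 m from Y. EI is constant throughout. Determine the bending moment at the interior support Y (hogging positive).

Release continuity at Y by inserting a hinge; the redundant is the internal moment M_Y. The primary structure is two simply-supported spans XY and YZ.
Rotations at Y on the released spans (each span's end-slope, ×1/EI):
  span XY: triangular load, peak 13.25: 7w₀L³/(360EI) = 342.9/EI
  span YZ: triangular load, peak 25: 7w₀L³/(360EI) = 166.7/EI
  span YZ: point load 45 at a = 1.75: Pab(L + b)/(6LEI) = 120.6/EI
  relative rotation θ_0 = (342.9 + 287.3)/EI = 630.2/EI
A unit hogging moment at Y produces rotation L₁/(3EI) + L₂/(3EI) = 6/EI.
Slope continuity at Y: θ_0 = M_Y·6/EI, so M_Y = 630.2/6 = 105 kN·m (hogging).

M_Y = 105 kN·m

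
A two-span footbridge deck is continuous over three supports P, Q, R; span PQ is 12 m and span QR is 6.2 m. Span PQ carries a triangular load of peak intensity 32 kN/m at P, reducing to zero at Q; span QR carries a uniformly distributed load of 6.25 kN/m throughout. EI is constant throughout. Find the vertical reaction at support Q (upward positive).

R_Q = 129.2 kN

Insert a hinge at Q; M_Q is the redundant, and each span becomes simply supported.
Discontinuity in slope at Q on the released structure — sum the simple-span end rotations:
  span PQ: triangular load, peak 32: 7w₀L³/(360EI) = 1075/EI
  span QR: UDL 6.25: wL³/(24EI) = 62.06/EI
  relative rotation θ_0 = (1075 + 62.06)/EI = 1137/EI
A unit hogging moment at Q produces rotation L₁/(3EI) + L₂/(3EI) = 6.067/EI.
Slope continuity at Q: θ_0 = M_Q·6.067/EI, so M_Q = 1137/6.067 = 187.5 kN·m (hogging).
Span PQ, ΣM about P with M_Q applied at Q: R_Q^{PQ}·12 = 768 + 187.5, so R_Q^{PQ} = 79.62 kN and R_P = 192 − 79.62 = 112.4 kN.
Span QR, ΣM about R: R_Q^{QR}·6.2 = 120.1 + 187.5, so R_Q^{QR} = 49.61 kN and R_R = 38.75 − 49.61 = -10.86 kN.
R_Q = 79.62 + 49.61 = 129.2 kN.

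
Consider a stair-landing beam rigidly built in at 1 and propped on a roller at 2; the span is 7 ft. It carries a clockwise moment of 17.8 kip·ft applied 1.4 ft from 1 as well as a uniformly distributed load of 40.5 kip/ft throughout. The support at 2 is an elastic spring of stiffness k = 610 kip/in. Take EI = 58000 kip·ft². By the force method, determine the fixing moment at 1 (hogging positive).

M_1 = 305.1 kip·ft

Remove the prop at 2; the released (primary) structure is a cantilever built in at 1.
Free-end deflection of the primary structure under the applied loading (downward +):
  clockwise couple 17.8 at a = 1.4: M₀a(2L − a)/(2EI) = 157/EI
  UDL 40.5: wL⁴/(8EI) = 12155/EI
  δ_0 = 12312/EI
Tip deflection under a unit load at 2: L³/(3EI) = 114.3/EI.
With EI = 58000 kip·ft²: δ_0 = 0.21228 ft and δ_{22} = 0.001971 ft/kip.
Compatibility — the spring shortens by R_2/k under the reaction it provides: δ_0 − R_2·δ_{22} = R_2/k. With 1/k = 1/(610×12) ft/kip = 0.000137 ft/kip, R_2 = δ_0 / (δ_{22} + 1/k) = 0.21228 / (0.001971 + 0.000137) = 100.7 kip.
Moment equilibrium about 1: M_1 = Σ(load moments about 1) − R_2·L = 1010 − 100.7×7 = 305.1 kip·ft.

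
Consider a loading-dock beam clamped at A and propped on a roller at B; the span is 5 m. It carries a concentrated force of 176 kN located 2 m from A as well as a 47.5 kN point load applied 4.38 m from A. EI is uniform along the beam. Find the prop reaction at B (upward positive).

Choose R_B as the redundant. The primary structure is the cantilever fixed at A.
Free-end deflection of the primary structure under the applied loading (downward +):
  point load 176 at a = 2: Pa²(3L − a)/(6EI) = 1525/EI
  point load 47.5 at a = 4.38: Pa²(3L − a)/(6EI) = 1613/EI
  δ_0 = 3138/EI
Flexibility coefficient — unit upward force at B: δ_{BB} = L³/(3EI) = 41.67/EI.
The prop prevents deflection at B: R_B = δ_0/δ_{BB} = 3138/41.67 = 75.32 kN.

R_B = 75.32 kN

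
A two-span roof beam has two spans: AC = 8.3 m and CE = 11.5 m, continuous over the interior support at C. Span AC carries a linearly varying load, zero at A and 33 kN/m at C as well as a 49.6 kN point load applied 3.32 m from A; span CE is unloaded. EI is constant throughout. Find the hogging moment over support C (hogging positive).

Take M_C as the redundant. Released structure: two simple spans AC and CE with a hinge at C.
Rotations at C on the released spans (each span's end-slope, ×1/EI):
  span AC: triangular load, peak 33: w₀L³/(45EI) = 419.3/EI
  span AC: point load 49.6 at a = 3.32: Pab(L + a)/(6LEI) = 191.3/EI
  relative rotation θ_0 = (610.7 + 0)/EI = 610.7/EI
A unit hogging moment at C produces rotation L₁/(3EI) + L₂/(3EI) = 6.6/EI.
Compatibility: M_C·(L₁+L₂)/(3EI) = θ_0, giving M_C = 92.52 kN·m (hogging).

M_C = 92.52 kN·m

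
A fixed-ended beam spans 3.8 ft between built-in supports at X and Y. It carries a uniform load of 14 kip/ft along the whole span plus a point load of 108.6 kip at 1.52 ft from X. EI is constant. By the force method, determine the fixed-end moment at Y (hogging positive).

Release both end moments; the primary structure is a simply-supported span XY with redundants M_X and M_Y.
End rotations of the released simple span under the applied load (×1/EI):
  at X: UDL 14: wL³/(24EI) = 32.01/EI
  at Y: UDL 14: wL³/(24EI) = 32.01/EI
  at X: point load 108.6 at a = 1.52: Pab(L + b)/(6LEI) = 100.4/EI
  at Y: point load 108.6 at a = 1.52: Pab(L + a)/(6LEI) = 87.82/EI
  θ_X0 = 132.4/EI,  θ_Y0 = 119.8/EI
Flexibility coefficients: a unit moment at one end gives L/(3EI) there and L/(6EI) at the far end, so f₁₁ = f₂₂ = 1.267/EI and f₁₂ = f₂₁ = 0.6333/EI.
Compatibility — zero rotation at each built-in end:
  1.267 M_X + 0.6333 M_Y = 132.4
  0.6333 M_X + 1.267 M_Y = 119.8
Solving the pair gives M_X = 76.27 kip·ft and M_Y = 56.46 kip·ft (hogging).

M_Y = 56.46 kip·ft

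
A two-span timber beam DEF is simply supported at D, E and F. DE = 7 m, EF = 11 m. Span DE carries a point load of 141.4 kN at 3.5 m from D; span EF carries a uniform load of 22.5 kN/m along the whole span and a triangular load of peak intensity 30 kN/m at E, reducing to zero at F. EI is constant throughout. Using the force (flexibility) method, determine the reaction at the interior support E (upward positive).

Release continuity at E by inserting a hinge; the redundant is the internal moment M_E. The primary structure is two simply-supported spans DE and EF.
Discontinuity in slope at E on the released structure — sum the simple-span end rotations:
  span DE: point load 141.4 at a = 3.5: Pab(L + a)/(6LEI) = 433/EI
  span EF: UDL 22.5: wL³/(24EI) = 1248/EI
  span EF: triangular load, peak 30: w₀L³/(45EI) = 887.3/EI
  relative rotation θ_0 = (433 + 2135)/EI = 2568/EI
A unit hogging moment at E produces rotation L₁/(3EI) + L₂/(3EI) = 6/EI.
Slope continuity at E: θ_0 = M_E·6/EI, so M_E = 2568/6 = 428 kN·m (hogging).
Span DE, ΣM about D with M_E applied at E: R_E^{DE}·7 = 494.9 + 428, so R_E^{DE} = 131.8 kN and R_D = 141.4 − 131.8 = 9.553 kN.
Span EF, ΣM about F: R_E^{EF}·11 = 2571 + 428, so R_E^{EF} = 272.7 kN and R_F = 412.5 − 272.7 = 139.8 kN.
R_E = 131.8 + 272.7 = 404.5 kN.

R_E = 404.5 kN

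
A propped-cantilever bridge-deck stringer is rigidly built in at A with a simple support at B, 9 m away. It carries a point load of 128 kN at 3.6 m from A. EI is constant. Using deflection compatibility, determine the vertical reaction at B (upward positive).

Release the roller at B. Primary structure: cantilever fixed at A.
Downward deflection at the released point B due to the loads:
  point load 128 at a = 3.6: Pa²(3L − a)/(6EI) = 6470/EI
Flexibility coefficient — unit upward force at B: δ_{BB} = L³/(3EI) = 243/EI.
Compatibility at B: δ_0 − R_B·δ_{BB} = 0, so R_B = 6470/243 = 26.62 kN.

R_B = 26.62 kN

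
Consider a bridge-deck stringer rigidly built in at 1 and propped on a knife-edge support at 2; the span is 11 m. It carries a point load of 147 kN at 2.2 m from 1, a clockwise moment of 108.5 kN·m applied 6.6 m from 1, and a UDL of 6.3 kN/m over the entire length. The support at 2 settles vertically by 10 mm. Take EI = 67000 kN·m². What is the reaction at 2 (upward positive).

Choose R_2 as the redundant. The primary structure is the cantilever fixed at 1.
Deflection at 2 on the released cantilever, summing each load's contribution:
  point load 147 at a = 2.2: Pa²(3L − a)/(6EI) = 3652/EI
  clockwise couple 108.5 at a = 6.6: M₀a(2L − a)/(2EI) = 5514/EI
  UDL 6.3: wL⁴/(8EI) = 11530/EI
  δ_0 = 20696/EI
Tip deflection under a unit load at 2: L³/(3EI) = 443.7/EI.
With EI = 67000 kN·m²: δ_0 = 0.3089 m and δ_{22} = 0.006622 m/kN.
Compatibility — the beam at 2 must follow the support down by 0.01 m: δ_0 − R_2·δ_{22} = 0.01, so R_2 = (0.3089 − 0.01)/0.006622 = 45.14 kN.

R_2 = 45.14 kN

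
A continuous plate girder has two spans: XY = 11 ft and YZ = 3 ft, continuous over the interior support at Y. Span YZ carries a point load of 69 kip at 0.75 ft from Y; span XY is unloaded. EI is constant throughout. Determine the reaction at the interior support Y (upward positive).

Insert a hinge at Y; M_Y is the redundant, and each span becomes simply supported.
End slopes at the hinge Y, treating each span as simply supported:
  span YZ: point load 69 at a = 0.75: Pab(L + b)/(6LEI) = 33.96/EI
  relative rotation θ_0 = (0 + 33.96)/EI = 33.96/EI
A unit hogging moment at Y produces rotation L₁/(3EI) + L₂/(3EI) = 4.667/EI.
Slope continuity at Y: θ_0 = M_Y·4.667/EI, so M_Y = 33.96/4.667 = 7.277 kip·ft (hogging).
Span XY, ΣM about X with M_Y applied at Y: R_Y^{XY}·11 = 0 + 7.277, so R_Y^{XY} = 0.6616 kip and R_X = 0 − 0.6616 = -0.6616 kip.
Span YZ, ΣM about Z: R_Y^{YZ}·3 = 155.2 + 7.277, so R_Y^{YZ} = 54.18 kip and R_Z = 69 − 54.18 = 14.82 kip.
R_Y = 0.6616 + 54.18 = 54.84 kip.

R_Y = 54.84 kip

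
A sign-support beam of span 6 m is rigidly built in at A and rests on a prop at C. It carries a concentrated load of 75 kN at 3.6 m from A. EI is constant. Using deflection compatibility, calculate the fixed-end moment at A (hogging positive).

M_A = 75.6 kN·m

Remove the prop at C; the released (primary) structure is a cantilever built in at A.
Downward deflection at the released point C due to the loads:
  point load 75 at a = 3.6: Pa²(3L − a)/(6EI) = 2333/EI
Flexibility coefficient — unit upward force at C: δ_{CC} = L³/(3EI) = 72/EI.
The prop prevents deflection at C: R_C = δ_0/δ_{CC} = 2333/72 = 32.4 kN.
Moment equilibrium about A: M_A = Σ(load moments about A) − R_C·L = 270 − 32.4×6 = 75.6 kN·m.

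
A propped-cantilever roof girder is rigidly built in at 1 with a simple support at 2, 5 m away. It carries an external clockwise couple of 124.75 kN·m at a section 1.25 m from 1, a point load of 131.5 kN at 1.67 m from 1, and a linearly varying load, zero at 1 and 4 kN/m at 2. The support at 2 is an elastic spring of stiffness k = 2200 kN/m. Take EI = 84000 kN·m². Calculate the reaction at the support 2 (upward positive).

R_2 = 21.62 kN

Choose R_2 as the redundant. The primary structure is the cantilever fixed at 1.
Primary-structure tip deflection at 2 by superposition:
  clockwise couple 124.75 at a = 1.25: M₀a(2L − a)/(2EI) = 682.2/EI
  point load 131.5 at a = 1.67: Pa²(3L − a)/(6EI) = 814.8/EI
  triangular load, peak 4 at the free end: 11w₀L⁴/(120EI) = 229.2/EI
  δ_0 = 1726/EI
Flexibility coefficient — unit upward force at 2: δ_{22} = L³/(3EI) = 41.67/EI.
With EI = 84000 kN·m²: δ_0 = 0.02055 m and δ_{22} = 0.000496 m/kN.
Compatibility — the spring shortens by R_2/k under the reaction it provides: δ_0 − R_2·δ_{22} = R_2/k. With 1/k = 0.000455 m/kN, R_2 = δ_0 / (δ_{22} + 1/k) = 0.02055 / (0.000496 + 0.000455) = 21.62 kN.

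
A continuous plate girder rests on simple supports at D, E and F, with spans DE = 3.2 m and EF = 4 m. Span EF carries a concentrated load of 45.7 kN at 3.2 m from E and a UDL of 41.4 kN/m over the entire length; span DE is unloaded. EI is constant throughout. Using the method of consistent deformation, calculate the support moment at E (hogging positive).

Take M_E as the redundant. Released structure: two simple spans DE and EF with a hinge at E.
Discontinuity in slope at E on the released structure — sum the simple-span end rotations:
  span EF: point load 45.7 at a = 3.2: Pab(L + b)/(6LEI) = 23.4/EI
  span EF: UDL 41.4: wL³/(24EI) = 110.4/EI
  relative rotation θ_0 = (0 + 133.8)/EI = 133.8/EI
A unit hogging moment at E produces rotation L₁/(3EI) + L₂/(3EI) = 2.4/EI.
Compatibility: M_E·(L₁+L₂)/(3EI) = θ_0, giving M_E = 55.75 kN·m (hogging).

M_E = 55.75 kN·m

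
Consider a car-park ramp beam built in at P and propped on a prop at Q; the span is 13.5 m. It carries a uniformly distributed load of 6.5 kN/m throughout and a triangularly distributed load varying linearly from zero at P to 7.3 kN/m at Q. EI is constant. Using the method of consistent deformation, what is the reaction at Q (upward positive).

Take the reaction at Q as the redundant and release it; the primary structure is a cantilever fixed at P.
Downward deflection at the released point Q due to the loads:
  UDL 6.5: wL⁴/(8EI) = 26987/EI
  triangular load, peak 7.3 at the free end: 11w₀L⁴/(120EI) = 22226/EI
  δ_0 = 49214/EI
Tip deflection under a unit load at Q: L³/(3EI) = 820.1/EI.
The prop prevents deflection at Q: R_Q = δ_0/δ_{QQ} = 49214/820.1 = 60.01 kN.

R_Q = 60.01 kN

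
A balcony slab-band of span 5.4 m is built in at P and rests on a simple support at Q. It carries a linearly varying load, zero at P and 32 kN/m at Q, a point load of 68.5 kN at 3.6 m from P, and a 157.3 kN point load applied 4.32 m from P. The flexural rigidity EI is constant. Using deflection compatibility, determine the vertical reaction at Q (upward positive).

R_Q = 193.8 kN

Remove the prop at Q; the released (primary) structure is a cantilever built in at P.
Deflection at Q on the released cantilever, summing each load's contribution:
  triangular load, peak 32 at the free end: 11w₀L⁴/(120EI) = 2494/EI
  point load 68.5 at a = 3.6: Pa²(3L − a)/(6EI) = 1864/EI
  point load 157.3 at a = 4.32: Pa²(3L − a)/(6EI) = 5812/EI
  δ_0 = 10171/EI
Tip deflection under a unit load at Q: L³/(3EI) = 52.49/EI.
The prop prevents deflection at Q: R_Q = δ_0/δ_{QQ} = 10171/52.49 = 193.8 kN.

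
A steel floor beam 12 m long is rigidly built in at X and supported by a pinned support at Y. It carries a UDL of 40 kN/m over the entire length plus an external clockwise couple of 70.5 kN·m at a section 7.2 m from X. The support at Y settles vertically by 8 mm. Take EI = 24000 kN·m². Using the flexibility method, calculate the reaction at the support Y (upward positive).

Choose R_Y as the redundant. The primary structure is the cantilever fixed at X.
Downward deflection at the released point Y due to the loads:
  UDL 40: wL⁴/(8EI) = 103680/EI
  clockwise couple 70.5 at a = 7.2: M₀a(2L − a)/(2EI) = 4264/EI
  δ_0 = 107944/EI
Tip deflection under a unit load at Y: L³/(3EI) = 576/EI.
With EI = 24000 kN·m²: δ_0 = 4.4977 m and δ_{YY} = 0.024 m/kN.
Compatibility — the beam at Y must follow the support down by 0.008 m: δ_0 − R_Y·δ_{YY} = 0.008, so R_Y = (4.4977 − 0.008)/0.024 = 187.1 kN.

R_Y = 187.1 kN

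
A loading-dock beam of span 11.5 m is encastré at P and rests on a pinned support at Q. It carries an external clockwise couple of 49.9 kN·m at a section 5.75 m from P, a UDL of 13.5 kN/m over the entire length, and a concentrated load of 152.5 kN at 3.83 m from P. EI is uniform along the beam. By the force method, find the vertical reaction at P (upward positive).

R_P = 222.1 kN

Choose R_Q as the redundant. The primary structure is the cantilever fixed at P.
Downward deflection at the released point Q due to the loads:
  clockwise couple 49.9 at a = 5.75: M₀a(2L − a)/(2EI) = 2475/EI
  UDL 13.5: wL⁴/(8EI) = 29514/EI
  point load 152.5 at a = 3.83: Pa²(3L − a)/(6EI) = 11435/EI
  δ_0 = 43424/EI
Flexibility coefficient — unit upward force at Q: δ_{QQ} = L³/(3EI) = 507/EI.
Compatibility at Q: δ_0 − R_Q·δ_{QQ} = 0, so R_Q = 43424/507 = 85.66 kN.
Vertical equilibrium: R_P = ΣP − R_Q = 307.8 − 85.66 = 222.1 kN.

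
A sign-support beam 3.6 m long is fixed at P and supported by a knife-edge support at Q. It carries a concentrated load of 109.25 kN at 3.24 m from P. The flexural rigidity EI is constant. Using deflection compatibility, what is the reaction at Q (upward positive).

Release the roller at Q. Primary structure: cantilever fixed at P.
Deflection at Q on the released cantilever, summing each load's contribution:
  point load 109.25 at a = 3.24: Pa²(3L − a)/(6EI) = 1445/EI
Flexibility coefficient — unit upward force at Q: δ_{QQ} = L³/(3EI) = 15.55/EI.
The prop prevents deflection at Q: R_Q = δ_0/δ_{QQ} = 1445/15.55 = 92.92 kN.

R_Q = 92.92 kN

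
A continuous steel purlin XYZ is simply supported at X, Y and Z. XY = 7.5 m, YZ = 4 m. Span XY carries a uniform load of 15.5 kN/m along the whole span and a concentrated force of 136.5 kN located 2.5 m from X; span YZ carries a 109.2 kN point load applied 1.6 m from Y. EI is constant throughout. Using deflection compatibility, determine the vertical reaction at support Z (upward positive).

R_Z = -6.11 kN

Insert a hinge at Y; M_Y is the redundant, and each span becomes simply supported.
Discontinuity in slope at Y on the released structure — sum the simple-span end rotations:
  span XY: UDL 15.5: wL³/(24EI) = 272.5/EI
  span XY: point load 136.5 at a = 2.5: Pab(L + a)/(6LEI) = 379.2/EI
  span YZ: point load 109.2 at a = 1.6: Pab(L + b)/(6LEI) = 111.8/EI
  relative rotation θ_0 = (651.6 + 111.8)/EI = 763.4/EI
A unit hogging moment at Y produces rotation L₁/(3EI) + L₂/(3EI) = 3.833/EI.
Slope continuity at Y: θ_0 = M_Y·3.833/EI, so M_Y = 763.4/3.833 = 199.2 kN·m (hogging).
Span YZ, ΣM about Z: R_Y^{YZ}·4 = 262.1 + 199.2, so R_Y^{YZ} = 115.3 kN and R_Z = 109.2 − 115.3 = -6.11 kN.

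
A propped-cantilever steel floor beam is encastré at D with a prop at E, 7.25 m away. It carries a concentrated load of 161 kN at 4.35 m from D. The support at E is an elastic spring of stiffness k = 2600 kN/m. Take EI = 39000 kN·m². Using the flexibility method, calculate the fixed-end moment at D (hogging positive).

Remove the prop at E; the released (primary) structure is a cantilever built in at D.
Downward deflection at the released point E due to the loads:
  point load 161 at a = 4.35: Pa²(3L − a)/(6EI) = 8835/EI
Flexibility coefficient — unit upward force at E: δ_{EE} = L³/(3EI) = 127/EI.
With EI = 39000 kN·m²: δ_0 = 0.22654 m and δ_{EE} = 0.003257 m/kN.
Compatibility — the spring shortens by R_E/k under the reaction it provides: δ_0 − R_E·δ_{EE} = R_E/k. With 1/k = 0.000385 m/kN, R_E = δ_0 / (δ_{EE} + 1/k) = 0.22654 / (0.003257 + 0.000385) = 62.21 kN.
Moment equilibrium about D: M_D = Σ(load moments about D) − R_E·L = 700.4 − 62.21×7.25 = 249.4 kN·m.

M_D = 249.4 kN·m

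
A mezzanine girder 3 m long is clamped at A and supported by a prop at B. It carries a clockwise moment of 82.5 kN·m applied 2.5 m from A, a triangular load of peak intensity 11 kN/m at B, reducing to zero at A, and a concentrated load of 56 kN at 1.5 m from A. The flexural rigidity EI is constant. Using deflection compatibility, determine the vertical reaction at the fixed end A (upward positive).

Take the reaction at B as the redundant and release it; the primary structure is a cantilever fixed at A.
Free-end deflection of the primary structure under the applied loading (downward +):
  clockwise couple 82.5 at a = 2.5: M₀a(2L − a)/(2EI) = 360.9/EI
  triangular load, peak 11 at the free end: 11w₀L⁴/(120EI) = 81.67/EI
  point load 56 at a = 1.5: Pa²(3L − a)/(6EI) = 157.5/EI
  δ_0 = 600.1/EI
Flexibility coefficient — unit upward force at B: δ_{BB} = L³/(3EI) = 9/EI.
Compatibility at B: δ_0 − R_B·δ_{BB} = 0, so R_B = 600.1/9 = 66.68 kN.
Vertical equilibrium: R_A = ΣP − R_B = 72.5 − 66.68 = 5.821 kN.

R_A = 5.821 kN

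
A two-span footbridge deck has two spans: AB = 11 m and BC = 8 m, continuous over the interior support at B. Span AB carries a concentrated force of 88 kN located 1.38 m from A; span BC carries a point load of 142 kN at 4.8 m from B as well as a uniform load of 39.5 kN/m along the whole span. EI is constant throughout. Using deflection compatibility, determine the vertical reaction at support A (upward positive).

Release continuity at B by inserting a hinge; the redundant is the internal moment M_B. The primary structure is two simply-supported spans AB and BC.
Discontinuity in slope at B on the released structure — sum the simple-span end rotations:
  span AB: point load 88 at a = 1.38: Pab(L + a)/(6LEI) = 219.1/EI
  span BC: point load 142 at a = 4.8: Pab(L + b)/(6LEI) = 508.9/EI
  span BC: UDL 39.5: wL³/(24EI) = 842.7/EI
  relative rotation θ_0 = (219.1 + 1352)/EI = 1571/EI
A unit hogging moment at B produces rotation L₁/(3EI) + L₂/(3EI) = 6.333/EI.
Slope continuity at B: θ_0 = M_B·6.333/EI, so M_B = 1571/6.333 = 248 kN·m (hogging).
Span AB, ΣM about A with M_B applied at B: R_B^{AB}·11 = 121.4 + 248, so R_B^{AB} = 33.59 kN and R_A = 88 − 33.59 = 54.41 kN.

R_A = 54.41 kN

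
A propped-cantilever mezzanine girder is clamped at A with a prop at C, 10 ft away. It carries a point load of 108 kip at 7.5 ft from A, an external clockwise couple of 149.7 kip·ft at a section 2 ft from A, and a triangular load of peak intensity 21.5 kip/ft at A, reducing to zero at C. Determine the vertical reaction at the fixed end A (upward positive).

Choose R_C as the redundant. The primary structure is the cantilever fixed at A.
Free-end deflection of the primary structure under the applied loading (downward +):
  point load 108 at a = 7.5: Pa²(3L − a)/(6EI) = 22781/EI
  clockwise couple 149.7 at a = 2: M₀a(2L − a)/(2EI) = 2695/EI
  triangular load, peak 21.5 at the fixed end: w₀L⁴/(30EI) = 7167/EI
  δ_0 = 32643/EI
Flexibility coefficient — unit upward force at C: δ_{CC} = L³/(3EI) = 333.3/EI.
Compatibility at C: δ_0 − R_C·δ_{CC} = 0, so R_C = 32643/333.3 = 97.93 kip.
Vertical equilibrium: R_A = ΣP − R_C = 215.5 − 97.93 = 117.6 kip.

R_A = 117.6 kip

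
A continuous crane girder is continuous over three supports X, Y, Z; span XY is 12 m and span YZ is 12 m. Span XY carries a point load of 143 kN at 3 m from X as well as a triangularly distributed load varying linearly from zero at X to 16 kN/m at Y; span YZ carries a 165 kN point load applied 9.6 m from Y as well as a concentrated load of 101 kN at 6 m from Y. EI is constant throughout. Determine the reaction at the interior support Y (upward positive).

Release continuity at Y by inserting a hinge; the redundant is the internal moment M_Y. The primary structure is two simply-supported spans XY and YZ.
Discontinuity in slope at Y on the released structure — sum the simple-span end rotations:
  span XY: point load 143 at a = 3: Pab(L + a)/(6LEI) = 804.4/EI
  span XY: triangular load, peak 16: w₀L³/(45EI) = 614.4/EI
  span YZ: point load 165 at a = 9.6: Pab(L + b)/(6LEI) = 760.3/EI
  span YZ: point load 101 at a = 6: Pab(L + b)/(6LEI) = 909/EI
  relative rotation θ_0 = (1419 + 1669)/EI = 3088/EI
A unit hogging moment at Y produces rotation L₁/(3EI) + L₂/(3EI) = 8/EI.
Compatibility: M_Y·(L₁+L₂)/(3EI) = θ_0, giving M_Y = 386 kN·m (hogging).
Span XY, ΣM about X with M_Y applied at Y: R_Y^{XY}·12 = 1197 + 386, so R_Y^{XY} = 131.9 kN and R_X = 239 − 131.9 = 107.1 kN.
Span YZ, ΣM about Z: R_Y^{YZ}·12 = 1002 + 386, so R_Y^{YZ} = 115.7 kN and R_Z = 266 − 115.7 = 150.3 kN.
R_Y = 131.9 + 115.7 = 247.6 kN.

R_Y = 247.6 kN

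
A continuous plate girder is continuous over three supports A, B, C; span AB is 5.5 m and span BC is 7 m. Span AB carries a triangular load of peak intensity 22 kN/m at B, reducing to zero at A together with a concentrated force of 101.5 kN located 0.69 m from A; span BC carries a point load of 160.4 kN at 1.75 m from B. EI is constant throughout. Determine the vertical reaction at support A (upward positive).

Release continuity at B by inserting a hinge; the redundant is the internal moment M_B. The primary structure is two simply-supported spans AB and BC.
Discontinuity in slope at B on the released structure — sum the simple-span end rotations:
  span AB: triangular load, peak 22: w₀L³/(45EI) = 81.34/EI
  span AB: point load 101.5 at a = 0.69: Pab(L + a)/(6LEI) = 63.19/EI
  span BC: point load 160.4 at a = 1.75: Pab(L + b)/(6LEI) = 429.8/EI
  relative rotation θ_0 = (144.5 + 429.8)/EI = 574.3/EI
A unit hogging moment at B produces rotation L₁/(3EI) + L₂/(3EI) = 4.167/EI.
Compatibility: M_B·(L₁+L₂)/(3EI) = θ_0, giving M_B = 137.8 kN·m (hogging).
Span AB, ΣM about A with M_B applied at B: R_B^{AB}·5.5 = 291.9 + 137.8, so R_B^{AB} = 78.13 kN and R_A = 162 − 78.13 = 83.87 kN.

R_A = 83.87 kN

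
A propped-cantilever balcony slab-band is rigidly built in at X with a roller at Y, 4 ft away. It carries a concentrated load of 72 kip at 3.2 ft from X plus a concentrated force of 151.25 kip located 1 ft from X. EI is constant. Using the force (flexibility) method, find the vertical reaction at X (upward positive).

Choose R_Y as the redundant. The primary structure is the cantilever fixed at X.
Downward deflection at the released point Y due to the loads:
  point load 72 at a = 3.2: Pa²(3L − a)/(6EI) = 1081/EI
  point load 151.25 at a = 1: Pa²(3L − a)/(6EI) = 277.3/EI
  δ_0 = 1359/EI
Tip deflection under a unit load at Y: L³/(3EI) = 21.33/EI.
Compatibility at Y: δ_0 − R_Y·δ_{YY} = 0, so R_Y = 1359/21.33 = 63.69 kip.
Vertical equilibrium: R_X = ΣP − R_Y = 223.2 − 63.69 = 159.6 kip.

R_X = 159.6 kip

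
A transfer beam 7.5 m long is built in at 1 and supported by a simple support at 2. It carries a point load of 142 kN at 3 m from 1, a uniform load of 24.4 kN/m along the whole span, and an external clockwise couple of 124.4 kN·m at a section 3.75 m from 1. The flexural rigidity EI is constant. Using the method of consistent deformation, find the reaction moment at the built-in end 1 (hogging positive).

Take the reaction at 2 as the redundant and release it; the primary structure is a cantilever fixed at 1.
Free-end deflection of the primary structure under the applied loading (downward +):
  point load 142 at a = 3: Pa²(3L − a)/(6EI) = 4154/EI
  UDL 24.4: wL⁴/(8EI) = 9650/EI
  clockwise couple 124.4 at a = 3.75: M₀a(2L − a)/(2EI) = 2624/EI
  δ_0 = 16428/EI
Flexibility coefficient — unit upward force at 2: δ_{22} = L³/(3EI) = 140.6/EI.
Compatibility at 2: δ_0 − R_2·δ_{22} = 0, so R_2 = 16428/140.6 = 116.8 kN.
Moment equilibrium about 1: M_1 = Σ(load moments about 1) − R_2·L = 1237 − 116.8×7.5 = 360.5 kN·m.

M_1 = 360.5 kN·m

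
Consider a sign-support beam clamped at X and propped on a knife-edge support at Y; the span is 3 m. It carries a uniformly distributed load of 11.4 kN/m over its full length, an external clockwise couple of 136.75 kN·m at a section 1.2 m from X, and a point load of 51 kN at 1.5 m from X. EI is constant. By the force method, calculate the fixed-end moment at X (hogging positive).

M_X = 46.98 kN·m

Choose R_Y as the redundant. The primary structure is the cantilever fixed at X.
Primary-structure tip deflection at Y by superposition:
  UDL 11.4: wL⁴/(8EI) = 115.4/EI
  clockwise couple 136.75 at a = 1.2: M₀a(2L − a)/(2EI) = 393.8/EI
  point load 51 at a = 1.5: Pa²(3L − a)/(6EI) = 143.4/EI
  δ_0 = 652.7/EI
Tip deflection under a unit load at Y: L³/(3EI) = 9/EI.
The prop prevents deflection at Y: R_Y = δ_0/δ_{YY} = 652.7/9 = 72.52 kN.
Moment equilibrium about X: M_X = Σ(load moments about X) − R_Y·L = 264.6 − 72.52×3 = 46.98 kN·m.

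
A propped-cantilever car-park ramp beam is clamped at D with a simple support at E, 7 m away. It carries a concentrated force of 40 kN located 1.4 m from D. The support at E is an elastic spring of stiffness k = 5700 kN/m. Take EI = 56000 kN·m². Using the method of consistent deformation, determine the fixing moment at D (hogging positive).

M_D = 41.56 kN·m

Remove the prop at E; the released (primary) structure is a cantilever built in at D.
Deflection at E on the released cantilever, summing each load's contribution:
  point load 40 at a = 1.4: Pa²(3L − a)/(6EI) = 256.1/EI
Tip deflection under a unit load at E: L³/(3EI) = 114.3/EI.
With EI = 56000 kN·m²: δ_0 = 0.004573 m and δ_{EE} = 0.002042 m/kN.
Compatibility — the spring shortens by R_E/k under the reaction it provides: δ_0 − R_E·δ_{EE} = R_E/k. With 1/k = 0.000175 m/kN, R_E = δ_0 / (δ_{EE} + 1/k) = 0.004573 / (0.002042 + 0.000175) = 2.063 kN.
Moment equilibrium about D: M_D = Σ(load moments about D) − R_E·L = 56 − 2.063×7 = 41.56 kN·m.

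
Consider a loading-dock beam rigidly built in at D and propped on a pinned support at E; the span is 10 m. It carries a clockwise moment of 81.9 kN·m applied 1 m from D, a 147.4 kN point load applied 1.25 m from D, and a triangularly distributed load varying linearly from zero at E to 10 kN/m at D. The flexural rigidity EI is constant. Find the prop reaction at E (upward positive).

R_E = 15.64 kN

Release the roller at E. Primary structure: cantilever fixed at D.
Free-end deflection of the primary structure under the applied loading (downward +):
  clockwise couple 81.9 at a = 1: M₀a(2L − a)/(2EI) = 778/EI
  point load 147.4 at a = 1.25: Pa²(3L − a)/(6EI) = 1104/EI
  triangular load, peak 10 at the fixed end: w₀L⁴/(30EI) = 3333/EI
  δ_0 = 5215/EI
Flexibility coefficient — unit upward force at E: δ_{EE} = L³/(3EI) = 333.3/EI.
The prop prevents deflection at E: R_E = δ_0/δ_{EE} = 5215/333.3 = 15.64 kN.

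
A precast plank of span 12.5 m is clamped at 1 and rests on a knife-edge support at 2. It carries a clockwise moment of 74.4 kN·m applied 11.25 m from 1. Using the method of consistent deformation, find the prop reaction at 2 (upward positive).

Choose R_2 as the redundant. The primary structure is the cantilever fixed at 1.
Free-end deflection of the primary structure under the applied loading (downward +):
  clockwise couple 74.4 at a = 11.25: M₀a(2L − a)/(2EI) = 5754/EI
Tip deflection under a unit load at 2: L³/(3EI) = 651/EI.
The prop prevents deflection at 2: R_2 = δ_0/δ_{22} = 5754/651 = 8.839 kN.

R_2 = 8.839 kN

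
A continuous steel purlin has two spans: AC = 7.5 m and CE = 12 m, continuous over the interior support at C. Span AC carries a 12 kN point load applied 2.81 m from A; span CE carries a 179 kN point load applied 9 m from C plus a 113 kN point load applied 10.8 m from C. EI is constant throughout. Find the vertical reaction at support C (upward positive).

R_C = 104.3 kN

Release continuity at C by inserting a hinge; the redundant is the internal moment M_C. The primary structure is two simply-supported spans AC and CE.
Rotations at C on the released spans (each span's end-slope, ×1/EI):
  span AC: point load 12 at a = 2.81: Pab(L + a)/(6LEI) = 36.23/EI
  span CE: point load 179 at a = 9: Pab(L + b)/(6LEI) = 1007/EI
  span CE: point load 113 at a = 10.8: Pab(L + b)/(6LEI) = 268.5/EI
  relative rotation θ_0 = (36.23 + 1275)/EI = 1312/EI
A unit hogging moment at C produces rotation L₁/(3EI) + L₂/(3EI) = 6.5/EI.
Slope continuity at C: θ_0 = M_C·6.5/EI, so M_C = 1312/6.5 = 201.8 kN·m (hogging).
Span AC, ΣM about A with M_C applied at C: R_C^{AC}·7.5 = 33.72 + 201.8, so R_C^{AC} = 31.4 kN and R_A = 12 − 31.4 = -19.4 kN.
Span CE, ΣM about E: R_C^{CE}·12 = 672.6 + 201.8, so R_C^{CE} = 72.87 kN and R_E = 292 − 72.87 = 219.1 kN.
R_C = 31.4 + 72.87 = 104.3 kN.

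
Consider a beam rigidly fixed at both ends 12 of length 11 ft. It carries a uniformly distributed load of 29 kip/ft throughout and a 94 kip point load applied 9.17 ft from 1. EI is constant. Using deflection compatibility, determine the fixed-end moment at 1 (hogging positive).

M_1 = 316.3 kip·ft

Take the two fixed-end moments M_1, M_2 as redundants; the released structure is the simple span 12.
End rotations of the released simple span under the applied load (×1/EI):
  at 1: UDL 29: wL³/(24EI) = 1608/EI
  at 2: UDL 29: wL³/(24EI) = 1608/EI
  at 1: point load 94 at a = 9.17: Pab(L + b)/(6LEI) = 306.6/EI
  at 2: point load 94 at a = 9.17: Pab(L + a)/(6LEI) = 482.1/EI
  θ_10 = 1915/EI,  θ_20 = 2090/EI
Flexibility coefficients: a unit moment at one end gives L/(3EI) there and L/(6EI) at the far end, so f₁₁ = f₂₂ = 3.667/EI and f₁₂ = f₂₁ = 1.833/EI.
Compatibility — zero rotation at each built-in end:
  3.667 M_1 + 1.833 M_2 = 1915
  1.833 M_1 + 3.667 M_2 = 2090
Solving the pair gives M_1 = 316.3 kip·ft and M_2 = 412 kip·ft (hogging).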